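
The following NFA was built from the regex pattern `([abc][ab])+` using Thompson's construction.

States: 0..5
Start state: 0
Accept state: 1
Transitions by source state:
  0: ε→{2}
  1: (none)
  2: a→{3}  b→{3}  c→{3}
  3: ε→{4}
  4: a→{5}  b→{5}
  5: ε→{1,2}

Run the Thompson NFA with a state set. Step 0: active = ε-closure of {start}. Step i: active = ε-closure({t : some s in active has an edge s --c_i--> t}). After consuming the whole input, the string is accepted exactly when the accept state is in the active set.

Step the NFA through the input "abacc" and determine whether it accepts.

initial (ε-close {0}): {0,2}
'a' @ 1: {3,4}
'b' @ 2: {1,2,5}  [accepting]
'a' @ 3: {3,4}
'c' @ 4: {}  — dead — no transitions
rest 'c' ignored (set empty)
final: {}; accept 1 not in set

Answer: REJECT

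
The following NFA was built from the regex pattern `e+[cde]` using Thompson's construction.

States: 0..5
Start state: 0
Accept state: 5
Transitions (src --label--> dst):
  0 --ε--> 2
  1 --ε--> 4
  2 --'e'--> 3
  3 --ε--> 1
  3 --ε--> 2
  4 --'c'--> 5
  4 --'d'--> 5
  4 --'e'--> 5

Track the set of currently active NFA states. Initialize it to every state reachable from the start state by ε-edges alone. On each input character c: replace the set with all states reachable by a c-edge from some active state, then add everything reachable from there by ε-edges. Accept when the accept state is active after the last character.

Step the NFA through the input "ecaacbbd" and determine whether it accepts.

start: ε-closure({0}) = {0,2}
'e' @ 1: {1,2,3,4}
'c' @ 2: {5}  [accepting]
'a' @ 3: {}  — dead — no transitions
rest 'acbbd' ignored (set empty)
end set {} — state 5 not in

Answer: REJECT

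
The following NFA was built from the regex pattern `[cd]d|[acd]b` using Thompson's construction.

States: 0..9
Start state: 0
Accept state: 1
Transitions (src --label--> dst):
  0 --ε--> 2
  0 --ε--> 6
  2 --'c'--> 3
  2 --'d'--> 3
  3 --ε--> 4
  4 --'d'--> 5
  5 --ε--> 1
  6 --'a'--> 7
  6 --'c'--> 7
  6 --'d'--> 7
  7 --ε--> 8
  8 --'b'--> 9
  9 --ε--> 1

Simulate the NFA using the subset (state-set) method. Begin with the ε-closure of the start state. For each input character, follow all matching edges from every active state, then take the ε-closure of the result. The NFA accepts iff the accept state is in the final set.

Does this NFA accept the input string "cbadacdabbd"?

Answer: REJECT

Trace:
start: ε-closure({0}) = {0,2,6}
'c' @ 1: {3,4,7,8}
'b' @ 2: {1,9}  [accepting]
'a' @ 3: {}  — no active states
rest 'dacdabbd' ignored (set empty)
end set {} — state 1 not in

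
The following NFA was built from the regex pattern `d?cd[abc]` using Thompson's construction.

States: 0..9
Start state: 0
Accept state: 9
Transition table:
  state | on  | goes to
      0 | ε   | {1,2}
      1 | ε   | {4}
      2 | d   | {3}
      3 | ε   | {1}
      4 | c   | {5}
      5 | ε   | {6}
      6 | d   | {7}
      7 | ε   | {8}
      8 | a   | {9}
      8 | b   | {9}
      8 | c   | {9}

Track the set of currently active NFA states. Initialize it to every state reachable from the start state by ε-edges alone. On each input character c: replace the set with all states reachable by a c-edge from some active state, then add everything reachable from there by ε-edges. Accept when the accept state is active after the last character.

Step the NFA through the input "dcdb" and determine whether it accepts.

Answer: ACCEPT

Derivation:
start: ε-closure({0}) = {0,1,2,4}
'd' @ 1: {1,3,4}
'c' @ 2: {5,6}
'd' @ 3: {7,8}
'b' @ 4: {9}  ✓accept
final: {9}; accept 9 in set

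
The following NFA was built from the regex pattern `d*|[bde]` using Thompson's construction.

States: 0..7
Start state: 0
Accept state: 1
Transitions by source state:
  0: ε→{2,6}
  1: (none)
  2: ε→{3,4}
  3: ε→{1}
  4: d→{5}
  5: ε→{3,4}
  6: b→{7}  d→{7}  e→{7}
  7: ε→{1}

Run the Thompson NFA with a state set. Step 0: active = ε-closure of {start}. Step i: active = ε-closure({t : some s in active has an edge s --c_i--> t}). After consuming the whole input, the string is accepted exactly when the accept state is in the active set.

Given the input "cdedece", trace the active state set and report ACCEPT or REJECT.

Answer: REJECT

Trace:
start: ε-closure({0}) = {0,1,2,3,4,6}
'c' @ 1: {}  — state set empty
rest 'dedece' ignored (set empty)
after full input: {}  (accept=1 not in)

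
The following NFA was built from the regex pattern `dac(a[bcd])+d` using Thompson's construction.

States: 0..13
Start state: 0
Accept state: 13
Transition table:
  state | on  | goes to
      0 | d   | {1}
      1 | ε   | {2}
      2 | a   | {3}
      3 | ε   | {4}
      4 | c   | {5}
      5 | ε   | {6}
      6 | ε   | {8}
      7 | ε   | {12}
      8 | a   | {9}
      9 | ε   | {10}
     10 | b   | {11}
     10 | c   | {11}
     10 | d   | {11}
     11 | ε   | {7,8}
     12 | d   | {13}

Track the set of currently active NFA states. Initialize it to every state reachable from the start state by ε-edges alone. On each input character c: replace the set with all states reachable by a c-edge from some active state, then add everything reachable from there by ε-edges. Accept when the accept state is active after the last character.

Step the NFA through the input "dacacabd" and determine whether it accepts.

Answer: ACCEPT

Trace:
S₀ = ε-closure({0}) = {0}
'd' @ 1: {1,2}
'a' @ 2: {3,4}
'c' @ 3: {5,6,8}
'a' @ 4: {9,10}
'c' @ 5: {7,8,11,12}
'a' @ 6: {9,10}
'b' @ 7: {7,8,11,12}
'd' @ 8: {13}  ✓accept
end set {13} — state 13 in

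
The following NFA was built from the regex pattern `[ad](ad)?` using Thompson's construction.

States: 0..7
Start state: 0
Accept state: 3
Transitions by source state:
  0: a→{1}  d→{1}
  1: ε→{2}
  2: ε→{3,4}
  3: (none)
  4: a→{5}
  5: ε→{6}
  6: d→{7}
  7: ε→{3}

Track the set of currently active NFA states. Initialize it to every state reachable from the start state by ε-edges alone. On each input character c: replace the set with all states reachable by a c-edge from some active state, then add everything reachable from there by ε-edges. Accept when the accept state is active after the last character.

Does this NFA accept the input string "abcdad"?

Answer: REJECT

Derivation:
start: ε-closure({0}) = {0}
'a' @ 1: {1,2,3,4}  [accepting]
'b' @ 2: {}  — dead — no transitions
rest 'cdad' ignored (set empty)
final: {}; accept 3 not in set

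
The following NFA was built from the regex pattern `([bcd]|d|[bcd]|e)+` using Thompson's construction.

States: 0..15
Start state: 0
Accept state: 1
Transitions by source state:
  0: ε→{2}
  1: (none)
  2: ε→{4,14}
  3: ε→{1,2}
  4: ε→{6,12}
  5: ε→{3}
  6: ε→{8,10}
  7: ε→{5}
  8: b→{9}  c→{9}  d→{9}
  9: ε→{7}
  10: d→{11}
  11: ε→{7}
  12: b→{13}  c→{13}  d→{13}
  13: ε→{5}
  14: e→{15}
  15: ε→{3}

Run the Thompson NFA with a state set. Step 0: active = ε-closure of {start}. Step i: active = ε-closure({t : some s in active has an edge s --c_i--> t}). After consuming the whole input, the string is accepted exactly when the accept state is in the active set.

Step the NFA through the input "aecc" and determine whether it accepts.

start: ε-closure({0}) = {0,2,4,6,8,10,12,14}
'a' @ 1: {}  — no active states
rest 'ecc' ignored (set empty)
final: {}; accept 1 not in set

Answer: REJECT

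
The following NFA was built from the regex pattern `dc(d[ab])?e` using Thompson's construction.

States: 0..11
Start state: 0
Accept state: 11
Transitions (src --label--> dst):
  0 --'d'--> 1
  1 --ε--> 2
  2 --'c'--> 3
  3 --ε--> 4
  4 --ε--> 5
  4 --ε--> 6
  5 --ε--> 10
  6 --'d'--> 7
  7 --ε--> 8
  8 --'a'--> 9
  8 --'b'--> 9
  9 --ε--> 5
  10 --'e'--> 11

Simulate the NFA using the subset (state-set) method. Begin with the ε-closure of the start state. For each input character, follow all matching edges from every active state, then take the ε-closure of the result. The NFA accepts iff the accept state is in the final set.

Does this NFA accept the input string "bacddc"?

initial (ε-close {0}): {0}
'b' @ 1: {}  — state set empty
rest 'acddc' ignored (set empty)
final: {}; accept 11 not in set

Answer: REJECT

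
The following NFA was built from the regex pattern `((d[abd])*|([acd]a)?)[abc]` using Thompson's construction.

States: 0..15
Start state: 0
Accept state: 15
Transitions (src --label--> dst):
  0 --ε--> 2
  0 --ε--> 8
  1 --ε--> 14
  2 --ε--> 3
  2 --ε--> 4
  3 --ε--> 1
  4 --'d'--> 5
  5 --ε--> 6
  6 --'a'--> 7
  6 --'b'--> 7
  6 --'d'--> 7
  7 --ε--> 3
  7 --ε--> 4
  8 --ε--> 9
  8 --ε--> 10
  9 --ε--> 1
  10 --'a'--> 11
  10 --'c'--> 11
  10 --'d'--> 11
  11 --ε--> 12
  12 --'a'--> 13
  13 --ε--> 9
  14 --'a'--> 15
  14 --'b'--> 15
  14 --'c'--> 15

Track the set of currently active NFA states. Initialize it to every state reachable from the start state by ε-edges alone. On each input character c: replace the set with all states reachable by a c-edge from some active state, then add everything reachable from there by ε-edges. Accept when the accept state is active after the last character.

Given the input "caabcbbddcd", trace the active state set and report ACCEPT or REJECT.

start: ε-closure({0}) = {0,1,2,3,4,8,9,10,14}
'c' @ 1: {11,12,15}  [accepting]
'a' @ 2: {1,9,13,14}
'a' @ 3: {15}  [accepting]
'b' @ 4: {}  — no active states
rest 'cbbddcd' ignored (set empty)
after full input: {}  (accept=15 not in)

Answer: REJECT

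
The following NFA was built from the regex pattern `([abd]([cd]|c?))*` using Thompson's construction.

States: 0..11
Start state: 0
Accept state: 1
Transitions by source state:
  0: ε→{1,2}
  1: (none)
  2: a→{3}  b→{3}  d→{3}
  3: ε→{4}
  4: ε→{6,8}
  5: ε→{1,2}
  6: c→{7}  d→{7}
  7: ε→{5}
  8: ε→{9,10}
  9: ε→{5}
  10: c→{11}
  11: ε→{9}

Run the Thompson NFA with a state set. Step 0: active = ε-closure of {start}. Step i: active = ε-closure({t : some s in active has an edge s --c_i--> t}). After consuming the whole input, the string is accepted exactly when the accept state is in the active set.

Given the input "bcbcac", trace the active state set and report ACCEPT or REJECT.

initial (ε-close {0}): {0,1,2}
'b' @ 1: {1,2,3,4,5,6,8,9,10}  (accept∈set)
'c' @ 2: {1,2,5,7,9,11}  (accept∈set)
'b' @ 3: {1,2,3,4,5,6,8,9,10}  (accept∈set)
'c' @ 4: {1,2,5,7,9,11}  (accept∈set)
'a' @ 5: {1,2,3,4,5,6,8,9,10}  (accept∈set)
'c' @ 6: {1,2,5,7,9,11}  (accept∈set)
final: {1,2,5,7,9,11}; accept 1 in set

Answer: ACCEPT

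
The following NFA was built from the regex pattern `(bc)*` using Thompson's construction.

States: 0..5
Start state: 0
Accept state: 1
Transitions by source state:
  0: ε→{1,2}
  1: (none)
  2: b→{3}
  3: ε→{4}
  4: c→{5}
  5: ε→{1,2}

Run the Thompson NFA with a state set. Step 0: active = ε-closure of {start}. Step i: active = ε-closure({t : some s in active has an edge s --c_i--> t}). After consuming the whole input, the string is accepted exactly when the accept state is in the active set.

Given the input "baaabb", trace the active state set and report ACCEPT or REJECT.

initial (ε-close {0}): {0,1,2}
'b' @ 1: {3,4}
'a' @ 2: {}  — state set empty
rest 'aabb' ignored (set empty)
after full input: {}  (accept=1 not in)

Answer: REJECT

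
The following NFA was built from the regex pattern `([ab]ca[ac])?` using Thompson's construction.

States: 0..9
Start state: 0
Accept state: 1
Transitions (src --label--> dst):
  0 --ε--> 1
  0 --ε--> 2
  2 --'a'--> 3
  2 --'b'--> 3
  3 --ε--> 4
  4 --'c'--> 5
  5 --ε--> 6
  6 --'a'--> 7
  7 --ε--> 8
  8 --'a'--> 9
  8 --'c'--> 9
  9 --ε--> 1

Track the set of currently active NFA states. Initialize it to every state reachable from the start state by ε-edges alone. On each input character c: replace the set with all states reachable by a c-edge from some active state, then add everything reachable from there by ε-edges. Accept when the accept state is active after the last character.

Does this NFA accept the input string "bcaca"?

Answer: REJECT

Trace:
initial (ε-close {0}): {0,1,2}
'b' @ 1: {3,4}
'c' @ 2: {5,6}
'a' @ 3: {7,8}
'c' @ 4: {1,9}  ✓accept
'a' @ 5: {}  — dead — no transitions
final: {}; accept 1 not in set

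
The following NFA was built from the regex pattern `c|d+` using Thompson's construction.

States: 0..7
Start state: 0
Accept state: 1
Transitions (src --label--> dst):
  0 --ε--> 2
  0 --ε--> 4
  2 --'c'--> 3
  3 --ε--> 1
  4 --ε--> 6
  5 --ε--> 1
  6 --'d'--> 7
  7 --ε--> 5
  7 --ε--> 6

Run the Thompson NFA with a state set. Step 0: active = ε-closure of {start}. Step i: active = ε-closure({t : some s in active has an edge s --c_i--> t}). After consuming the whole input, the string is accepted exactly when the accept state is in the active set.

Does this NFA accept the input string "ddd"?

start: ε-closure({0}) = {0,2,4,6}
'd' @ 1: {1,5,6,7}  ✓accept
'd' @ 2: {1,5,6,7}  ✓accept
'd' @ 3: {1,5,6,7}  ✓accept
final: {1,5,6,7}; accept 1 in set

Answer: ACCEPT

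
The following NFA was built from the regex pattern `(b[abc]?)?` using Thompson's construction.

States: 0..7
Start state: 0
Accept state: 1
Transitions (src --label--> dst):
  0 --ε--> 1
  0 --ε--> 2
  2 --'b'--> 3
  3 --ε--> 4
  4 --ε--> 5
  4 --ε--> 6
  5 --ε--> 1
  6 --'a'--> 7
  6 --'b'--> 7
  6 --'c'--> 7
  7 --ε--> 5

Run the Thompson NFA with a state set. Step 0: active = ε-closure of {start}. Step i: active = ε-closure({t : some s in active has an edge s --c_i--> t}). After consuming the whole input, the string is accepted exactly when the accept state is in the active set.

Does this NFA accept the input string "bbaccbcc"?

start: ε-closure({0}) = {0,1,2}
'b' @ 1: {1,3,4,5,6}  [accepting]
'b' @ 2: {1,5,7}  [accepting]
'a' @ 3: {}  — state set empty
rest 'ccbcc' ignored (set empty)
after full input: {}  (accept=1 not in)

Answer: REJECT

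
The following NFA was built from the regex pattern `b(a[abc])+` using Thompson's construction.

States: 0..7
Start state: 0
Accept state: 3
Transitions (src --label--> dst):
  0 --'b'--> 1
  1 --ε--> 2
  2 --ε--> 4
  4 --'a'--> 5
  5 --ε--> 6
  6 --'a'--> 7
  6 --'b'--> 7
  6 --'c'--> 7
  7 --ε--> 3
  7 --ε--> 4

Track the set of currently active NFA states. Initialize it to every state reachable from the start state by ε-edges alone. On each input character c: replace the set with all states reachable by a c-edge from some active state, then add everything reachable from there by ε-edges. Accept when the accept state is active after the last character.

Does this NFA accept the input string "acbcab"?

Answer: REJECT

Derivation:
start: ε-closure({0}) = {0}
'a' @ 1: {}  — no active states
rest 'cbcab' ignored (set empty)
final: {}; accept 3 not in set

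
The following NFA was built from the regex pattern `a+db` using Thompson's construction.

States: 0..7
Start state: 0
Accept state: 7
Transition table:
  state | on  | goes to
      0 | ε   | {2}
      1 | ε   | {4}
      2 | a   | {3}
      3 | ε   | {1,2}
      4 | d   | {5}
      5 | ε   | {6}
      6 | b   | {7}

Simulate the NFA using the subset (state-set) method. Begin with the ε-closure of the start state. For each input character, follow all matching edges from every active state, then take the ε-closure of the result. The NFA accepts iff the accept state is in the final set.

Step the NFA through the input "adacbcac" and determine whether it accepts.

Answer: REJECT

Steps:
S₀ = ε-closure({0}) = {0,2}
'a' @ 1: {1,2,3,4}
'd' @ 2: {5,6}
'a' @ 3: {}  — state set empty
rest 'cbcac' ignored (set empty)
after full input: {}  (accept=7 not in)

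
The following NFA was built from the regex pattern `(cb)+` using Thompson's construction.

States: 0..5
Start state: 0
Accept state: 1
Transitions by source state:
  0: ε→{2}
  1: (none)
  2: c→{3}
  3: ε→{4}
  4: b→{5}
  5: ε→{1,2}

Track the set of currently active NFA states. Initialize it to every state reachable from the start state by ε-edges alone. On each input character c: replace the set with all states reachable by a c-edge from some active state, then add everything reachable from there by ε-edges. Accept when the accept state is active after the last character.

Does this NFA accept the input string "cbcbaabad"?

Answer: REJECT

Derivation:
initial (ε-close {0}): {0,2}
'c' @ 1: {3,4}
'b' @ 2: {1,2,5}  [accepting]
'c' @ 3: {3,4}
'b' @ 4: {1,2,5}  [accepting]
'a' @ 5: {}  — no active states
rest 'abad' ignored (set empty)
final: {}; accept 1 not in set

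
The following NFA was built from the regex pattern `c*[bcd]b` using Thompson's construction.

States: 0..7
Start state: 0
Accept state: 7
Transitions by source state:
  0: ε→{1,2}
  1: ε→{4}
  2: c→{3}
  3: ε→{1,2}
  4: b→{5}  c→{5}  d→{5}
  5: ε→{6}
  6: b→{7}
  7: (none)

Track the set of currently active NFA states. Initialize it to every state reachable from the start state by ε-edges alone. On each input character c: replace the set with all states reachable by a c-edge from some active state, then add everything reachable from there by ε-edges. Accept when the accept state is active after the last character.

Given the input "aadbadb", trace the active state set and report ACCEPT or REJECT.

start: ε-closure({0}) = {0,1,2,4}
'a' @ 1: {}  — no active states
rest 'adbadb' ignored (set empty)
final: {}; accept 7 not in set

Answer: REJECT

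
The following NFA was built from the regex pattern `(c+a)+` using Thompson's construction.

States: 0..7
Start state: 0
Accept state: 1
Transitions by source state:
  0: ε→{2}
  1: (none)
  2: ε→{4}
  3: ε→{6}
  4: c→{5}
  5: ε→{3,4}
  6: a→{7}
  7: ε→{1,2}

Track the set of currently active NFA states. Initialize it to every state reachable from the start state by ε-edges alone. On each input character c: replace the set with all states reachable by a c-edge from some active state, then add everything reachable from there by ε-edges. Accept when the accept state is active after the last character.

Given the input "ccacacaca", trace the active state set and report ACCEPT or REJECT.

start: ε-closure({0}) = {0,2,4}
'c' @ 1: {3,4,5,6}
'c' @ 2: {3,4,5,6}
'a' @ 3: {1,2,4,7}  (accept∈set)
'c' @ 4: {3,4,5,6}
'a' @ 5: {1,2,4,7}  (accept∈set)
'c' @ 6: {3,4,5,6}
'a' @ 7: {1,2,4,7}  (accept∈set)
'c' @ 8: {3,4,5,6}
'a' @ 9: {1,2,4,7}  (accept∈set)
after full input: {1,2,4,7}  (accept=1 in)

Answer: ACCEPT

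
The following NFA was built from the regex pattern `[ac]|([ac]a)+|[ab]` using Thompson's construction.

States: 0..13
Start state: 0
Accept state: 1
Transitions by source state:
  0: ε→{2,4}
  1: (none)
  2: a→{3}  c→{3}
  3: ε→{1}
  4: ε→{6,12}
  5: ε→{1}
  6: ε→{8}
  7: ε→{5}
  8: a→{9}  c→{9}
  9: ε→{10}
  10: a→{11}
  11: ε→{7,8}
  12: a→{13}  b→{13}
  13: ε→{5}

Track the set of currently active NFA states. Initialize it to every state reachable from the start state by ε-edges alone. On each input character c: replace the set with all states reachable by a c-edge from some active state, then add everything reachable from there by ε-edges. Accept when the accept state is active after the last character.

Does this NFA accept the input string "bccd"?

S₀ = ε-closure({0}) = {0,2,4,6,8,12}
'b' @ 1: {1,5,13}  ✓accept
'c' @ 2: {}  — state set empty
rest 'cd' ignored (set empty)
end set {} — state 1 not in

Answer: REJECT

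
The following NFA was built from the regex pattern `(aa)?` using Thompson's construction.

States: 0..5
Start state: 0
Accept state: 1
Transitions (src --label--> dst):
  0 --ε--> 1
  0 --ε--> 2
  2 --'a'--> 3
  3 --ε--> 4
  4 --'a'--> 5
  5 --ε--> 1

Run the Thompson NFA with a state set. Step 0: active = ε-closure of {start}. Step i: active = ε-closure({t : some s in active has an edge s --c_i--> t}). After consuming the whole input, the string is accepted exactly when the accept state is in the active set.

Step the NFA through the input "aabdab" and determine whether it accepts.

Answer: REJECT

Steps:
start: ε-closure({0}) = {0,1,2}
'a' @ 1: {3,4}
'a' @ 2: {1,5}  (accept∈set)
'b' @ 3: {}  — no active states
rest 'dab' ignored (set empty)
after full input: {}  (accept=1 not in)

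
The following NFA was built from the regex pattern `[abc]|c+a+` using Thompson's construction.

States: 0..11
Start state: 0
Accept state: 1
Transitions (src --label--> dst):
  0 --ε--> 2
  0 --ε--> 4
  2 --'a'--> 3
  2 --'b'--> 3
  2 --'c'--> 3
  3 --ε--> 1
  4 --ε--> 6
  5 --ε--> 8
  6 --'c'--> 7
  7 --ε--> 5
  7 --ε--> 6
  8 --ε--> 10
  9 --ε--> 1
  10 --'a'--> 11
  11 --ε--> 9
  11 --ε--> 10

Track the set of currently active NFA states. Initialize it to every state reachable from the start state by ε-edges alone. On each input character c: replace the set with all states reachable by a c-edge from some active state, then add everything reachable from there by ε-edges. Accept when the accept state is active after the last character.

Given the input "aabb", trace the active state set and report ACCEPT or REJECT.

Answer: REJECT

Trace:
S₀ = ε-closure({0}) = {0,2,4,6}
'a' @ 1: {1,3}  (accept∈set)
'a' @ 2: {}  — no active states
rest 'bb' ignored (set empty)
end set {} — state 1 not in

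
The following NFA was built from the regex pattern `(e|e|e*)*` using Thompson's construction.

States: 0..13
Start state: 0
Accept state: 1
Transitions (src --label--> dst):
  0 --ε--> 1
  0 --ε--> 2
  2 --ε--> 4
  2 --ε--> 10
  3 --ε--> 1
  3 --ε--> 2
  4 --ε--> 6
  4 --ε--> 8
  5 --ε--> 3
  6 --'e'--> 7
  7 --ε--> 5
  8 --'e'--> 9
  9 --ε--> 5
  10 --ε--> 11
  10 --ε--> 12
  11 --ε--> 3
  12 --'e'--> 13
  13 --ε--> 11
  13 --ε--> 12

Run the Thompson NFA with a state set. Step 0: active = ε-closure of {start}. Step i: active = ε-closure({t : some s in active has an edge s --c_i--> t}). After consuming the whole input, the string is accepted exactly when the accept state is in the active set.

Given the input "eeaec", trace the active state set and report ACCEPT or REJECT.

initial (ε-close {0}): {0,1,2,3,4,6,8,10,11,12}
'e' @ 1: {1,2,3,4,5,6,7,8,9,10,11,12,13}  ✓accept
'e' @ 2: {1,2,3,4,5,6,7,8,9,10,11,12,13}  ✓accept
'a' @ 3: {}  — dead — no transitions
rest 'ec' ignored (set empty)
final: {}; accept 1 not in set

Answer: REJECT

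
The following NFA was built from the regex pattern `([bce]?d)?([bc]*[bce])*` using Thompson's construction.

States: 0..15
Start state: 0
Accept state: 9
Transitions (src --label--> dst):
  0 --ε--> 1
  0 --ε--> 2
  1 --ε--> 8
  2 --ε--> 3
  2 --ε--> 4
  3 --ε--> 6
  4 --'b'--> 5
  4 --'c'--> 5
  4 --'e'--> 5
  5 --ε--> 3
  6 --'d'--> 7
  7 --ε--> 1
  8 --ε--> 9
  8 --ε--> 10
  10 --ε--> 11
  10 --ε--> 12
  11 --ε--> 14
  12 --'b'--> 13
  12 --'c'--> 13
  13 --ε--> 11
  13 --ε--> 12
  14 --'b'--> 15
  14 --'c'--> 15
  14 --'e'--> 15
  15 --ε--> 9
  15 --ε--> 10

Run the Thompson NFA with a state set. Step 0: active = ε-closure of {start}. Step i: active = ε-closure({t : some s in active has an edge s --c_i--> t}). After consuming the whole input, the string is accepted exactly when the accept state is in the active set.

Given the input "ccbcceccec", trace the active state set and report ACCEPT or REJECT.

Answer: ACCEPT

Trace:
S₀ = ε-closure({0}) = {0,1,2,3,4,6,8,9,10,11,12,14}
'c' @ 1: {3,5,6,9,10,11,12,13,14,15}  (accept∈set)
'c' @ 2: {9,10,11,12,13,14,15}  (accept∈set)
'b' @ 3: {9,10,11,12,13,14,15}  (accept∈set)
'c' @ 4: {9,10,11,12,13,14,15}  (accept∈set)
'c' @ 5: {9,10,11,12,13,14,15}  (accept∈set)
'e' @ 6: {9,10,11,12,14,15}  (accept∈set)
'c' @ 7: {9,10,11,12,13,14,15}  (accept∈set)
'c' @ 8: {9,10,11,12,13,14,15}  (accept∈set)
'e' @ 9: {9,10,11,12,14,15}  (accept∈set)
'c' @ 10: {9,10,11,12,13,14,15}  (accept∈set)
final: {9,10,11,12,13,14,15}; accept 9 in set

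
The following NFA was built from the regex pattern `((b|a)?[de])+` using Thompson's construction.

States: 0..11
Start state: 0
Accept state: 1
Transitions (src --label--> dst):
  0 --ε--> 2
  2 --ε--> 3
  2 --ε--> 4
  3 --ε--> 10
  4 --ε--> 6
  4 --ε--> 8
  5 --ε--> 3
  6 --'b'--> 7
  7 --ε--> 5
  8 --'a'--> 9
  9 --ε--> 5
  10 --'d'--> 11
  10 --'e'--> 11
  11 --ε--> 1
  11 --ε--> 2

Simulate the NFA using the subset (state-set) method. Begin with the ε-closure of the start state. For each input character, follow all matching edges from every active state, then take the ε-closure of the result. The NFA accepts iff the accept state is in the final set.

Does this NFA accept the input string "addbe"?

start: ε-closure({0}) = {0,2,3,4,6,8,10}
'a' @ 1: {3,5,9,10}
'd' @ 2: {1,2,3,4,6,8,10,11}  (accept∈set)
'd' @ 3: {1,2,3,4,6,8,10,11}  (accept∈set)
'b' @ 4: {3,5,7,10}
'e' @ 5: {1,2,3,4,6,8,10,11}  (accept∈set)
after full input: {1,2,3,4,6,8,10,11}  (accept=1 in)

Answer: ACCEPT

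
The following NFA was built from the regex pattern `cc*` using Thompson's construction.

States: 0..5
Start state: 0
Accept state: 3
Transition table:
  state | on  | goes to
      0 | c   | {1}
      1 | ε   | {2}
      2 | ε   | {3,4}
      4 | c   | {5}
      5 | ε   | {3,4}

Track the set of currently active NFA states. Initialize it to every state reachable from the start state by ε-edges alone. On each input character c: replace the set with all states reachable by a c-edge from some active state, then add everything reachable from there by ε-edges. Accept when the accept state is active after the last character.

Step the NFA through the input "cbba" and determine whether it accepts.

Answer: REJECT

Trace:
S₀ = ε-closure({0}) = {0}
'c' @ 1: {1,2,3,4}  [accepting]
'b' @ 2: {}  — dead — no transitions
rest 'ba' ignored (set empty)
after full input: {}  (accept=3 not in)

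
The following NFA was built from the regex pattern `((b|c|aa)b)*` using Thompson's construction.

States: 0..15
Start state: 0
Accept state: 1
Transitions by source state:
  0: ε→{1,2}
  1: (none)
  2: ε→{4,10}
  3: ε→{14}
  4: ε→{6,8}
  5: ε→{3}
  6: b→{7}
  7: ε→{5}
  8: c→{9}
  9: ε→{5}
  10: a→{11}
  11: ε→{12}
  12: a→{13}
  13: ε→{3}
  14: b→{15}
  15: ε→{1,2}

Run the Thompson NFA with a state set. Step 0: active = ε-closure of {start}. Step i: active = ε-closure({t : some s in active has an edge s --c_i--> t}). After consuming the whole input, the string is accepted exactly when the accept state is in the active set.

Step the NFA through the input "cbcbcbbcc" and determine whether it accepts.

Answer: REJECT

Steps:
S₀ = ε-closure({0}) = {0,1,2,4,6,8,10}
'c' @ 1: {3,5,9,14}
'b' @ 2: {1,2,4,6,8,10,15}  [accepting]
'c' @ 3: {3,5,9,14}
'b' @ 4: {1,2,4,6,8,10,15}  [accepting]
'c' @ 5: {3,5,9,14}
'b' @ 6: {1,2,4,6,8,10,15}  [accepting]
'b' @ 7: {3,5,7,14}
'c' @ 8: {}  — dead — no transitions
rest 'c' ignored (set empty)
after full input: {}  (accept=1 not in)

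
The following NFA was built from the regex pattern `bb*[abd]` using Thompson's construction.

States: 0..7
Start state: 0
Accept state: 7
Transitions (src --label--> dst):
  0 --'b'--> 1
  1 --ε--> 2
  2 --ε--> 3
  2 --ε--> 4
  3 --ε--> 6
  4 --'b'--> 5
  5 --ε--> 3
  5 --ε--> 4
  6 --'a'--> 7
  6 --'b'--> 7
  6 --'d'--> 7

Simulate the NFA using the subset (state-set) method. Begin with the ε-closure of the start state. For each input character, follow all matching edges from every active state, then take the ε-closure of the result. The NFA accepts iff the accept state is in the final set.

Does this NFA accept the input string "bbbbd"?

S₀ = ε-closure({0}) = {0}
'b' @ 1: {1,2,3,4,6}
'b' @ 2: {3,4,5,6,7}  [accepting]
'b' @ 3: {3,4,5,6,7}  [accepting]
'b' @ 4: {3,4,5,6,7}  [accepting]
'd' @ 5: {7}  [accepting]
after full input: {7}  (accept=7 in)

Answer: ACCEPT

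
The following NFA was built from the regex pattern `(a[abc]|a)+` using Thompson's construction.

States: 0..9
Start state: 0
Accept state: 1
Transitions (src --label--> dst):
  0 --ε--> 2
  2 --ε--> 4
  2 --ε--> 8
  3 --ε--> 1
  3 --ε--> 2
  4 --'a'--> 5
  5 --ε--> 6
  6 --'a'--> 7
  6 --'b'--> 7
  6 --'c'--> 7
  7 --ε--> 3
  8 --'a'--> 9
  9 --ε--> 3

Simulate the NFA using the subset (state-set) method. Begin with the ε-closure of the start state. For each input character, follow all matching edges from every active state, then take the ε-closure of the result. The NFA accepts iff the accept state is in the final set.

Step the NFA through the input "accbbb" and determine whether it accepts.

Answer: REJECT

Steps:
start: ε-closure({0}) = {0,2,4,8}
'a' @ 1: {1,2,3,4,5,6,8,9}  ✓accept
'c' @ 2: {1,2,3,4,7,8}  ✓accept
'c' @ 3: {}  — dead — no transitions
rest 'bbb' ignored (set empty)
final: {}; accept 1 not in set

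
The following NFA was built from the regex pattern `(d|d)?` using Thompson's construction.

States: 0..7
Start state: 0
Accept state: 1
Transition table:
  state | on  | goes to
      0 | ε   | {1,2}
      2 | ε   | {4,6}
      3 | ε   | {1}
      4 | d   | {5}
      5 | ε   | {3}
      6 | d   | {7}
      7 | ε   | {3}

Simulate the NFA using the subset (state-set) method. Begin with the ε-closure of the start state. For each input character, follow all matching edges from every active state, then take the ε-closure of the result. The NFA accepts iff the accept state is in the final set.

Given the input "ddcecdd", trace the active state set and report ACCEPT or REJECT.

Answer: REJECT

Steps:
start: ε-closure({0}) = {0,1,2,4,6}
'd' @ 1: {1,3,5,7}  ✓accept
'd' @ 2: {}  — dead — no transitions
rest 'cecdd' ignored (set empty)
final: {}; accept 1 not in set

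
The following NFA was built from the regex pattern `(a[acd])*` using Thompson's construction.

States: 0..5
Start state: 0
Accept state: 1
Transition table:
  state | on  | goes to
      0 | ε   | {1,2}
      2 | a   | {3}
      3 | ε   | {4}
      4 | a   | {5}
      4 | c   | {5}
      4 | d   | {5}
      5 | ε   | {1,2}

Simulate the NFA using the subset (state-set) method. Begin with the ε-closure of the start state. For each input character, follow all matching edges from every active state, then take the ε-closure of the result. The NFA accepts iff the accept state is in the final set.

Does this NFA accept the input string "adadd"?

initial (ε-close {0}): {0,1,2}
'a' @ 1: {3,4}
'd' @ 2: {1,2,5}  [accepting]
'a' @ 3: {3,4}
'd' @ 4: {1,2,5}  [accepting]
'd' @ 5: {}  — no active states
end set {} — state 1 not in

Answer: REJECT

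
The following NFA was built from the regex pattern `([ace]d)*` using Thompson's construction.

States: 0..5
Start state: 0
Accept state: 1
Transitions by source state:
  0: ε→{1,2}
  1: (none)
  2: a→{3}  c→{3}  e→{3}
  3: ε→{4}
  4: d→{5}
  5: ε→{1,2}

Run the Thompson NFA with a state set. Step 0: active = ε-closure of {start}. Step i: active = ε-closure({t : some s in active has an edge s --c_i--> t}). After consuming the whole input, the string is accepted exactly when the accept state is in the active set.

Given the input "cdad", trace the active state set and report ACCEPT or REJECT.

initial (ε-close {0}): {0,1,2}
'c' @ 1: {3,4}
'd' @ 2: {1,2,5}  [accepting]
'a' @ 3: {3,4}
'd' @ 4: {1,2,5}  [accepting]
end set {1,2,5} — state 1 in

Answer: ACCEPT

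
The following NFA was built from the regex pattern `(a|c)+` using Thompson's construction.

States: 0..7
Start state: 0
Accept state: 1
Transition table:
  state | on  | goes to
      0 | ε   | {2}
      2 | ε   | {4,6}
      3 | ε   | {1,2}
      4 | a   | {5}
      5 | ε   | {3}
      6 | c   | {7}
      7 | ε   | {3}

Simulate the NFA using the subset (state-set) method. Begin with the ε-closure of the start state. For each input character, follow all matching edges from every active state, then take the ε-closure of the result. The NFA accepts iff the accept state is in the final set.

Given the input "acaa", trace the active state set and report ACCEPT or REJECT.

start: ε-closure({0}) = {0,2,4,6}
'a' @ 1: {1,2,3,4,5,6}  [accepting]
'c' @ 2: {1,2,3,4,6,7}  [accepting]
'a' @ 3: {1,2,3,4,5,6}  [accepting]
'a' @ 4: {1,2,3,4,5,6}  [accepting]
end set {1,2,3,4,5,6} — state 1 in

Answer: ACCEPT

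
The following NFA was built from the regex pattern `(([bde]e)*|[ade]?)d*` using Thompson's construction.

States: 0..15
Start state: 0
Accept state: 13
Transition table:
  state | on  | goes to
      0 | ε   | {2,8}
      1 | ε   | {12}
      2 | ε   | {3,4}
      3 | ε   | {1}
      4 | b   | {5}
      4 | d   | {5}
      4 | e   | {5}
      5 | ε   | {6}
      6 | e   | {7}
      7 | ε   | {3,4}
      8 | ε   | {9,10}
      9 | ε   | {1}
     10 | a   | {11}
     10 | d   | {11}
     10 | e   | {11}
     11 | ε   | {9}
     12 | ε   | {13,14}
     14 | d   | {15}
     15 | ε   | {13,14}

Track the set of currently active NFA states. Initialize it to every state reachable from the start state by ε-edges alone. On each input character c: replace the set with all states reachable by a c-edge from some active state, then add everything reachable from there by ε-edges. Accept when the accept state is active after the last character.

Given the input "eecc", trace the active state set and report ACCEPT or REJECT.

Answer: REJECT

Derivation:
S₀ = ε-closure({0}) = {0,1,2,3,4,8,9,10,12,13,14}
'e' @ 1: {1,5,6,9,11,12,13,14}  [accepting]
'e' @ 2: {1,3,4,7,12,13,14}  [accepting]
'c' @ 3: {}  — dead — no transitions
rest 'c' ignored (set empty)
final: {}; accept 13 not in set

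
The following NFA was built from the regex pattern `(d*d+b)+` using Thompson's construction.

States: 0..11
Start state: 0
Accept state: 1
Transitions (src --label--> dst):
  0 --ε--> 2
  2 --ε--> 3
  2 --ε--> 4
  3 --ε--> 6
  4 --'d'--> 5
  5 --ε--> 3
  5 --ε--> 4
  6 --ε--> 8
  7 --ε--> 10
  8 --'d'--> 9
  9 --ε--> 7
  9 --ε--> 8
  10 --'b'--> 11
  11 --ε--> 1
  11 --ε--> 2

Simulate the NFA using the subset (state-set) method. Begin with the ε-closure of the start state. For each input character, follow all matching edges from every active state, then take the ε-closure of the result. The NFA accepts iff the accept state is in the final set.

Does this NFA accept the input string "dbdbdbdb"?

Answer: ACCEPT

Trace:
S₀ = ε-closure({0}) = {0,2,3,4,6,8}
'd' @ 1: {3,4,5,6,7,8,9,10}
'b' @ 2: {1,2,3,4,6,8,11}  (accept∈set)
'd' @ 3: {3,4,5,6,7,8,9,10}
'b' @ 4: {1,2,3,4,6,8,11}  (accept∈set)
'd' @ 5: {3,4,5,6,7,8,9,10}
'b' @ 6: {1,2,3,4,6,8,11}  (accept∈set)
'd' @ 7: {3,4,5,6,7,8,9,10}
'b' @ 8: {1,2,3,4,6,8,11}  (accept∈set)
final: {1,2,3,4,6,8,11}; accept 1 in set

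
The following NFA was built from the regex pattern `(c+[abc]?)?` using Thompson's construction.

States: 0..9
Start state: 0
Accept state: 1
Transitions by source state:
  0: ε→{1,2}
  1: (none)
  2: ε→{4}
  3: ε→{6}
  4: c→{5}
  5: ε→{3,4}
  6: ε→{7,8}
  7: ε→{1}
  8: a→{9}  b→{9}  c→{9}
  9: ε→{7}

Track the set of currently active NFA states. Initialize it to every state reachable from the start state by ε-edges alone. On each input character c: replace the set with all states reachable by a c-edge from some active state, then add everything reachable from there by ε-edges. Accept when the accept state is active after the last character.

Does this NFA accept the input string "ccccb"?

Answer: ACCEPT

Derivation:
start: ε-closure({0}) = {0,1,2,4}
'c' @ 1: {1,3,4,5,6,7,8}  ✓accept
'c' @ 2: {1,3,4,5,6,7,8,9}  ✓accept
'c' @ 3: {1,3,4,5,6,7,8,9}  ✓accept
'c' @ 4: {1,3,4,5,6,7,8,9}  ✓accept
'b' @ 5: {1,7,9}  ✓accept
after full input: {1,7,9}  (accept=1 in)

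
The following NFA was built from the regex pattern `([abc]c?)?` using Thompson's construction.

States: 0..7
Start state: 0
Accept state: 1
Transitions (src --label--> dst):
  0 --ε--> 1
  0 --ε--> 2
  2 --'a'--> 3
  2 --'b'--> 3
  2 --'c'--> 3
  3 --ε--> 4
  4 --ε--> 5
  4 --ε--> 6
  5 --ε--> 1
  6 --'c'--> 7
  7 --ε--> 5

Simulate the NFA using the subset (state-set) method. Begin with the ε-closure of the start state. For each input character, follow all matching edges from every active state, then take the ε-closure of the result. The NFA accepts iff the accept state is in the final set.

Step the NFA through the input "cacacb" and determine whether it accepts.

Answer: REJECT

Steps:
S₀ = ε-closure({0}) = {0,1,2}
'c' @ 1: {1,3,4,5,6}  ✓accept
'a' @ 2: {}  — state set empty
rest 'cacb' ignored (set empty)
final: {}; accept 1 not in set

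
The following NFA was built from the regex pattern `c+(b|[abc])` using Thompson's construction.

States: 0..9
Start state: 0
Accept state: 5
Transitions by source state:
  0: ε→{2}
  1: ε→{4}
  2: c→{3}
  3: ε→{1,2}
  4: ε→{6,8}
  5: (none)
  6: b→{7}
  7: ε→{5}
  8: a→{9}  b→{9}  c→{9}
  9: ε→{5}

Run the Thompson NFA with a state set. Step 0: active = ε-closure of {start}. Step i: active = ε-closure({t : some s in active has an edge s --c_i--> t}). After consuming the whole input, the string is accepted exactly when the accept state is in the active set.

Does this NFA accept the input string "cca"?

Answer: ACCEPT

Steps:
initial (ε-close {0}): {0,2}
'c' @ 1: {1,2,3,4,6,8}
'c' @ 2: {1,2,3,4,5,6,8,9}  ✓accept
'a' @ 3: {5,9}  ✓accept
after full input: {5,9}  (accept=5 in)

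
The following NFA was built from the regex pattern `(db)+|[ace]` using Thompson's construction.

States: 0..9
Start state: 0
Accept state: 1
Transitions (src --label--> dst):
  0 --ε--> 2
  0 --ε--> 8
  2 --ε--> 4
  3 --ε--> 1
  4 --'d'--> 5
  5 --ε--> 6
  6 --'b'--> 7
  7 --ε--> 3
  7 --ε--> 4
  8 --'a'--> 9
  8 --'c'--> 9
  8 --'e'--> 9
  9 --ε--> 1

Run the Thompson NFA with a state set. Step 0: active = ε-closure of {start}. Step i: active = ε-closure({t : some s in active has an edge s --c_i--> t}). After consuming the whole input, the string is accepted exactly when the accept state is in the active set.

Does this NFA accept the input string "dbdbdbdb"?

initial (ε-close {0}): {0,2,4,8}
'd' @ 1: {5,6}
'b' @ 2: {1,3,4,7}  [accepting]
'd' @ 3: {5,6}
'b' @ 4: {1,3,4,7}  [accepting]
'd' @ 5: {5,6}
'b' @ 6: {1,3,4,7}  [accepting]
'd' @ 7: {5,6}
'b' @ 8: {1,3,4,7}  [accepting]
after full input: {1,3,4,7}  (accept=1 in)

Answer: ACCEPT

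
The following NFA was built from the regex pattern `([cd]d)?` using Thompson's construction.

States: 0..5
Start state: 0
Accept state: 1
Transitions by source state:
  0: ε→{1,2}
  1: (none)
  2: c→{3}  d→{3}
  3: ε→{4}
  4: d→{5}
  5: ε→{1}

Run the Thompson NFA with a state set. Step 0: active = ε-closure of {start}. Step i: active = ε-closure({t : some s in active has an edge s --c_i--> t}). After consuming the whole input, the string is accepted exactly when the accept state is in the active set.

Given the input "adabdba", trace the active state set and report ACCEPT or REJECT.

Answer: REJECT

Derivation:
start: ε-closure({0}) = {0,1,2}
'a' @ 1: {}  — dead — no transitions
rest 'dabdba' ignored (set empty)
end set {} — state 1 not in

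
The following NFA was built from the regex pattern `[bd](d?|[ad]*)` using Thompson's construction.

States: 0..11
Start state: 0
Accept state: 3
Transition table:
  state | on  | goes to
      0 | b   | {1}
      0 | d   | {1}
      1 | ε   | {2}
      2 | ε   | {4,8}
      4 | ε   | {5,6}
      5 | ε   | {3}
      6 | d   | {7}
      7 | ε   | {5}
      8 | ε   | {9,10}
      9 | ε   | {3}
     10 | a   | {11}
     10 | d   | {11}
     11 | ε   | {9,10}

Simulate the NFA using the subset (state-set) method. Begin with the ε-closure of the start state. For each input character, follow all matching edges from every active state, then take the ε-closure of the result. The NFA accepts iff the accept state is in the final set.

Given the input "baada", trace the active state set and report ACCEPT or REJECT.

Answer: ACCEPT

Trace:
S₀ = ε-closure({0}) = {0}
'b' @ 1: {1,2,3,4,5,6,8,9,10}  ✓accept
'a' @ 2: {3,9,10,11}  ✓accept
'a' @ 3: {3,9,10,11}  ✓accept
'd' @ 4: {3,9,10,11}  ✓accept
'a' @ 5: {3,9,10,11}  ✓accept
end set {3,9,10,11} — state 3 in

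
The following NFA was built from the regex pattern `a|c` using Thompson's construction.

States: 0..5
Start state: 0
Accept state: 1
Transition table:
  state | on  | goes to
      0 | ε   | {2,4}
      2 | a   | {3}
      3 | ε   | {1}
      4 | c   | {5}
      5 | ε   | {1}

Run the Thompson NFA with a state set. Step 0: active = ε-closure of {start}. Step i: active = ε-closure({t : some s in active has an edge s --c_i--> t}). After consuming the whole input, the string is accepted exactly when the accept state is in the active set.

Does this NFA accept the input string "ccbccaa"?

initial (ε-close {0}): {0,2,4}
'c' @ 1: {1,5}  [accepting]
'c' @ 2: {}  — state set empty
rest 'bccaa' ignored (set empty)
final: {}; accept 1 not in set

Answer: REJECT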